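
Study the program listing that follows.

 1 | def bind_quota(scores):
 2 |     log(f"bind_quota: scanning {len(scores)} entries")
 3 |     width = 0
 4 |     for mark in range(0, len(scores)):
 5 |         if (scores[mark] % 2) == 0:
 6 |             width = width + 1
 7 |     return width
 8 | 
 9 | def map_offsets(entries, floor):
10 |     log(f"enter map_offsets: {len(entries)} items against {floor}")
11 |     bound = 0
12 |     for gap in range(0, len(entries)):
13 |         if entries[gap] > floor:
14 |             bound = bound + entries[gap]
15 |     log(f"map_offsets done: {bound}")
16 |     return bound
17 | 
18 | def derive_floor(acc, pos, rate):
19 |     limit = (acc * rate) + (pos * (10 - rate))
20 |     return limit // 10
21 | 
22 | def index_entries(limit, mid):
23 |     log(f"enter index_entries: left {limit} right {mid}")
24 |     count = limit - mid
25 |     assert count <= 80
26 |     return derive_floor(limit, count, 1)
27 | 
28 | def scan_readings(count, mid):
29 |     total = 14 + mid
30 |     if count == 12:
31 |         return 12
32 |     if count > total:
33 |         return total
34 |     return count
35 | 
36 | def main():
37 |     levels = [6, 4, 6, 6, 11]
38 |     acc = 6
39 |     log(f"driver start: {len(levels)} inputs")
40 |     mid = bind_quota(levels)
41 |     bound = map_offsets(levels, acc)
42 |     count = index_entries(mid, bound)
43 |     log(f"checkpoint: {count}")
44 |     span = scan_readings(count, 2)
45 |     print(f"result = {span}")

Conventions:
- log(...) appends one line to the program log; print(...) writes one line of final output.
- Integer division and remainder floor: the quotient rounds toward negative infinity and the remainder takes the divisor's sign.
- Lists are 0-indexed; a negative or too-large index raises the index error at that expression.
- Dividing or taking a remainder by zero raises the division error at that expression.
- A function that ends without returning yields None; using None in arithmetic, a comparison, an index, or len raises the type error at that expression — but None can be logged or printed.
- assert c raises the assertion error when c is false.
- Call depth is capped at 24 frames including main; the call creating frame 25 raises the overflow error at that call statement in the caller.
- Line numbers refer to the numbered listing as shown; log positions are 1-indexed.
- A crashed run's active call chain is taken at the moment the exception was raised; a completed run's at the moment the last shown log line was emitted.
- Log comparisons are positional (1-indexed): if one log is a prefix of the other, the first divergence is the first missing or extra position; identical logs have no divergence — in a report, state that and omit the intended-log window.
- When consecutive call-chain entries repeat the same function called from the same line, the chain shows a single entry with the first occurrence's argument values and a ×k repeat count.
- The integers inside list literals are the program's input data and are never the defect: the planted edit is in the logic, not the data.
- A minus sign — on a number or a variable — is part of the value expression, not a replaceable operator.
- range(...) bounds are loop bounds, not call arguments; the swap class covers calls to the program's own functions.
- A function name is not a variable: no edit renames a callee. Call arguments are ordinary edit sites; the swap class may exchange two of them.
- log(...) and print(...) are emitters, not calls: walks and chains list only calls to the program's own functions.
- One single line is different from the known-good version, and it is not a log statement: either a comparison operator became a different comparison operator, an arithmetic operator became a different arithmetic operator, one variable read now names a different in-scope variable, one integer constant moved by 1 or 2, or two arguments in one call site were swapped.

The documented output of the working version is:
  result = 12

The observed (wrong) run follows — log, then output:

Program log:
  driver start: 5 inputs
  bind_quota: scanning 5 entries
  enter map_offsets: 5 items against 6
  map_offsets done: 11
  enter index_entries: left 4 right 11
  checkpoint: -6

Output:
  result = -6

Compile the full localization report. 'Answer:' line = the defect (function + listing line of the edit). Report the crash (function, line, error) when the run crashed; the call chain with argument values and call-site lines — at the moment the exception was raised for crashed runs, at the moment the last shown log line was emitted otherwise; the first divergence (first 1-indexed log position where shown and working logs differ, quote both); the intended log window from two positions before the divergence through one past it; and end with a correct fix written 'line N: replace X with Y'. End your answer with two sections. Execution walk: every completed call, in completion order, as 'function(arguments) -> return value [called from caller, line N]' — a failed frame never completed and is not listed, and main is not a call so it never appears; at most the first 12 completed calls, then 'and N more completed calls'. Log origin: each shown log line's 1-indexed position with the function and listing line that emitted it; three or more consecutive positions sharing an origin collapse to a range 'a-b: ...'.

Answer: the defect is in scan_readings at line 30.
Key observation: The two runs log identically and part ways only at the printed values.
Call chain: main.
First divergence: there is none — every log position agrees.
Execution walk:
  bind_quota([6, 4, 6, 6, 11]) -> 4  [called from main, line 40]
  map_offsets([6, 4, 6, 6, 11], 6) -> 11  [called from main, line 41]
  derive_floor(4, -7, 1) -> -6  [called from index_entries, line 26]
  index_entries(4, 11) -> -6  [called from main, line 42]
  scan_readings(-6, 2) -> -6  [called from main, line 44]
Log origins:
  1: logged in main at line 39
  2: logged in bind_quota at line 2
  3: logged in map_offsets at line 10
  4: logged in map_offsets at line 15
  5: logged in index_entries at line 23
  6: logged in main at line 43
A correct fix: line 30: replace `==` with `<`.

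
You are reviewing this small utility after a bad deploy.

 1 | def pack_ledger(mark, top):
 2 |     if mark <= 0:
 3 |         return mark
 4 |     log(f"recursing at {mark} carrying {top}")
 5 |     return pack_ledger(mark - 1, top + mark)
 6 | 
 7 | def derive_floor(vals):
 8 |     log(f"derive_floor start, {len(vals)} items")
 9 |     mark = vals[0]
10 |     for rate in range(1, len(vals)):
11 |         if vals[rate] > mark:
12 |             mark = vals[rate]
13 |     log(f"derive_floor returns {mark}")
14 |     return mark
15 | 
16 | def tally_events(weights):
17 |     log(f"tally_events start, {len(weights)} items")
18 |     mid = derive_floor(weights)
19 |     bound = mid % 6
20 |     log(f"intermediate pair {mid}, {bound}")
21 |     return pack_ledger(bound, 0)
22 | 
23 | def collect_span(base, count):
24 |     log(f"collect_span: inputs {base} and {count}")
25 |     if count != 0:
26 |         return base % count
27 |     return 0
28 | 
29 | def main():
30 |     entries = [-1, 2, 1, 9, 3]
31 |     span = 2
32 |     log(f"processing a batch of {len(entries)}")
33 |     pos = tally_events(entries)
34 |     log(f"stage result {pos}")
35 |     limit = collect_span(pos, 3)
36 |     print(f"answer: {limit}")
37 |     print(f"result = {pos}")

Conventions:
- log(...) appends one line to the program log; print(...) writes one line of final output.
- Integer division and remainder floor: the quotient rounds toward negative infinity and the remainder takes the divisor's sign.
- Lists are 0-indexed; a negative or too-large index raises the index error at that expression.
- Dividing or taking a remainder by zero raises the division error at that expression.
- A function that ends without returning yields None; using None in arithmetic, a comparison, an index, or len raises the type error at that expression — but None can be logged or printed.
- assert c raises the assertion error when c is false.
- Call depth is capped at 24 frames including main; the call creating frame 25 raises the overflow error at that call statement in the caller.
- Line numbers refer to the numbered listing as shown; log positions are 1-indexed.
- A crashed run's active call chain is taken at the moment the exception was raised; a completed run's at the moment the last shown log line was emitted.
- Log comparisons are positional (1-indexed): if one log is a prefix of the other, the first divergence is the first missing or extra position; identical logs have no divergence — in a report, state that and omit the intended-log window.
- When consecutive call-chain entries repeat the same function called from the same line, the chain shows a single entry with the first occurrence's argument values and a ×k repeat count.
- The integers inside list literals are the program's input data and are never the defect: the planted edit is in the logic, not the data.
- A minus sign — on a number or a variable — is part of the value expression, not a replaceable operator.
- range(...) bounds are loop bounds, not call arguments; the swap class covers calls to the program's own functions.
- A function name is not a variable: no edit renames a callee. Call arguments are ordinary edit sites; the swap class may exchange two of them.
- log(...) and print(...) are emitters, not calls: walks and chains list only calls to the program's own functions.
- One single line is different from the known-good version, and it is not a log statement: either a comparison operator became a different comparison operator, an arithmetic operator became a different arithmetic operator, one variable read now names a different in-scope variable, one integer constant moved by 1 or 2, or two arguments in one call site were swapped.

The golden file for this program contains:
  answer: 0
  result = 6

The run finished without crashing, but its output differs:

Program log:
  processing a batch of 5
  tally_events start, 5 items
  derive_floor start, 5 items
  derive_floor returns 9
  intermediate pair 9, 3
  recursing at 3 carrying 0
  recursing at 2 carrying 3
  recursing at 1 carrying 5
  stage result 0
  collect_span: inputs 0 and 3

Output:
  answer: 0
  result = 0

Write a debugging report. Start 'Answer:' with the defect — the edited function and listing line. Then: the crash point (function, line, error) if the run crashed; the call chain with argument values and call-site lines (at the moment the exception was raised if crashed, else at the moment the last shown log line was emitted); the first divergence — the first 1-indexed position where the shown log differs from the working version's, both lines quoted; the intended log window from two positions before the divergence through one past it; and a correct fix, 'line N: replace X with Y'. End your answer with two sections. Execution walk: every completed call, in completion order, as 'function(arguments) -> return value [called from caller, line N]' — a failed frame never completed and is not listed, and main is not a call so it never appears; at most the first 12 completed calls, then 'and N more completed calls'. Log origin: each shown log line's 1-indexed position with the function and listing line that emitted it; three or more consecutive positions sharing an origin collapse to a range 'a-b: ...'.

Answer: the defect is in pack_ledger at line 3.
Key fact: The earliest visible damage is log position 9 — 'stage result 0' rather than the intended 'stage result 6'.
Call chain: main -> collect_span(0, 3) (called at line 35).
First divergence: position 9 — shown 'stage result 0', intended 'stage result 6'.
Intended log window:
  7: recursing at 2 carrying 3
  8: recursing at 1 carrying 5
  9: stage result 6
  10: collect_span: inputs 6 and 3
Execution walk:
  derive_floor([-1, 2, 1, 9, 3]) -> 9  [called from tally_events, line 18]
  pack_ledger(0, 6) -> 0  [called from pack_ledger, line 5]
  pack_ledger(1, 5) -> 0  [called from pack_ledger, line 5]
  pack_ledger(2, 3) -> 0  [called from pack_ledger, line 5]
  pack_ledger(3, 0) -> 0  [called from tally_events, line 21]
  tally_events([-1, 2, 1, 9, 3]) -> 0  [called from main, line 33]
  collect_span(0, 3) -> 0  [called from main, line 35]
Log line origins:
  1: logged in main at line 32
  2: logged in tally_events at line 17
  3: logged in derive_floor at line 8
  4: logged in derive_floor at line 13
  5: logged in tally_events at line 20
  6-8: logged in pack_ledger at line 4
  9: logged in main at line 34
  10: logged in collect_span at line 24
A correct fix: line 3: replace `mark` with `top`.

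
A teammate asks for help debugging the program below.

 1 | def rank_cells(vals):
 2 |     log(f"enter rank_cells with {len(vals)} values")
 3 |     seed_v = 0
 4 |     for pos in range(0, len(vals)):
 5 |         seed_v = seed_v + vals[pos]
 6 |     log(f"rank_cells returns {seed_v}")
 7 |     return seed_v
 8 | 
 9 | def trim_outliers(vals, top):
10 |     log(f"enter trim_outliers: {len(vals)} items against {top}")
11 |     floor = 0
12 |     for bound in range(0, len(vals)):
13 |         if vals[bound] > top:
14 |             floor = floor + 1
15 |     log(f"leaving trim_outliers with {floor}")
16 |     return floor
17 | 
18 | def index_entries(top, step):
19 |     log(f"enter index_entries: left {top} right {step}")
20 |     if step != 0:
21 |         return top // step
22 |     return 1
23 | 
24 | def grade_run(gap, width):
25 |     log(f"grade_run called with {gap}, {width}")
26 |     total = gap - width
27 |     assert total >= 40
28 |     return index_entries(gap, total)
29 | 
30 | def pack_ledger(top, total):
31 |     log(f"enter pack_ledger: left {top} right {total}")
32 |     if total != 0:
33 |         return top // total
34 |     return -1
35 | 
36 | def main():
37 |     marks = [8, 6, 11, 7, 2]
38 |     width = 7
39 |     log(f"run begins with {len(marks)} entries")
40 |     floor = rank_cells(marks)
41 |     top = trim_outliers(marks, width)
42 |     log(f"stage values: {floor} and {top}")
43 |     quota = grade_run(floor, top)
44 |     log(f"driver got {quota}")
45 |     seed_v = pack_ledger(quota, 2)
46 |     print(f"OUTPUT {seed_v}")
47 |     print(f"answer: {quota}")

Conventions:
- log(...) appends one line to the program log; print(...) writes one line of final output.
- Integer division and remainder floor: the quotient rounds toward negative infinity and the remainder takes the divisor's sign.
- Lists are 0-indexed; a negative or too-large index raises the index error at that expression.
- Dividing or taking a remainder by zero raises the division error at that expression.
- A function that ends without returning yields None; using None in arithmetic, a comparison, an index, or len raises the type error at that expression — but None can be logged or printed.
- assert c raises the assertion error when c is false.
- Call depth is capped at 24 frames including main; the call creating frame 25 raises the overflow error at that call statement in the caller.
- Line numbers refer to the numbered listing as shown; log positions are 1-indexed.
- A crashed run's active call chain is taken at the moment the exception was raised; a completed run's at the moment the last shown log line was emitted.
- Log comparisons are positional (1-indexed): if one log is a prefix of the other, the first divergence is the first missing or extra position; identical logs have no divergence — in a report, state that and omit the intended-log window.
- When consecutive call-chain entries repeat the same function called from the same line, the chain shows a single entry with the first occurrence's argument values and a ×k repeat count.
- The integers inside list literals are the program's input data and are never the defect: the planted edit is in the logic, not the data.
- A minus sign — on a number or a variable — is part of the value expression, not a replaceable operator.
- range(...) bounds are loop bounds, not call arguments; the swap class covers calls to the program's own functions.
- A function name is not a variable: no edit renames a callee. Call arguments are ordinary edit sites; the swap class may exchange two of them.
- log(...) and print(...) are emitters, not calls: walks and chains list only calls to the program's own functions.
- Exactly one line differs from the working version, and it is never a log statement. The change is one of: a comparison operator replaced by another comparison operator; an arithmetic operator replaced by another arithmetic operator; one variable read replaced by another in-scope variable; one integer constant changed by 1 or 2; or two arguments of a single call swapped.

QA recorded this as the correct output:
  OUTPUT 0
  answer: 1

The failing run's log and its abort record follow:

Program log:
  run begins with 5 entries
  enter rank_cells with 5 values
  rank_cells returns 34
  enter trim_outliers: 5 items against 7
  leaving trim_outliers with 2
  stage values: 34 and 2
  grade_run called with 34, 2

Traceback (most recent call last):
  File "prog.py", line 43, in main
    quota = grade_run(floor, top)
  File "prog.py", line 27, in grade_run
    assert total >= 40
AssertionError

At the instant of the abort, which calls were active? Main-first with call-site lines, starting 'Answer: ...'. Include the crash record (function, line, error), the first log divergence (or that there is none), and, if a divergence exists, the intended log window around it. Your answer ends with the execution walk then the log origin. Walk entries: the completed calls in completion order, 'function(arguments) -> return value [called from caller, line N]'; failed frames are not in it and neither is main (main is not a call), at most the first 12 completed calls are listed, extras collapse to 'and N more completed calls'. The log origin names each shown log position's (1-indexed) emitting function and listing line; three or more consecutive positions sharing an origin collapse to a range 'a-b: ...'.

Answer: main -> grade_run (called at line 43).
Key observation: Only 7 log lines were emitted before the run died; the intended continuation was 'enter index_entries: left 34 right 32'.
Crash: grade_run, line 27, AssertionError.
First divergence: position 8 — after 7 matching lines the faulty run goes silent; intended next line 'enter index_entries: left 34 right 32'.
Intended log window:
  6: stage values: 34 and 2
  7: grade_run called with 34, 2
  8: enter index_entries: left 34 right 32
  9: driver got 1
Execution walk:
  rank_cells([8, 6, 11, 7, 2]) -> 34  [called from main, line 40]
  trim_outliers([8, 6, 11, 7, 2], 7) -> 2  [called from main, line 41]
Log origins:
  1: from main, line 39
  2: from rank_cells, line 2
  3: from rank_cells, line 6
  4: from trim_outliers, line 10
  5: from trim_outliers, line 15
  6: from main, line 42
  7: from grade_run, line 25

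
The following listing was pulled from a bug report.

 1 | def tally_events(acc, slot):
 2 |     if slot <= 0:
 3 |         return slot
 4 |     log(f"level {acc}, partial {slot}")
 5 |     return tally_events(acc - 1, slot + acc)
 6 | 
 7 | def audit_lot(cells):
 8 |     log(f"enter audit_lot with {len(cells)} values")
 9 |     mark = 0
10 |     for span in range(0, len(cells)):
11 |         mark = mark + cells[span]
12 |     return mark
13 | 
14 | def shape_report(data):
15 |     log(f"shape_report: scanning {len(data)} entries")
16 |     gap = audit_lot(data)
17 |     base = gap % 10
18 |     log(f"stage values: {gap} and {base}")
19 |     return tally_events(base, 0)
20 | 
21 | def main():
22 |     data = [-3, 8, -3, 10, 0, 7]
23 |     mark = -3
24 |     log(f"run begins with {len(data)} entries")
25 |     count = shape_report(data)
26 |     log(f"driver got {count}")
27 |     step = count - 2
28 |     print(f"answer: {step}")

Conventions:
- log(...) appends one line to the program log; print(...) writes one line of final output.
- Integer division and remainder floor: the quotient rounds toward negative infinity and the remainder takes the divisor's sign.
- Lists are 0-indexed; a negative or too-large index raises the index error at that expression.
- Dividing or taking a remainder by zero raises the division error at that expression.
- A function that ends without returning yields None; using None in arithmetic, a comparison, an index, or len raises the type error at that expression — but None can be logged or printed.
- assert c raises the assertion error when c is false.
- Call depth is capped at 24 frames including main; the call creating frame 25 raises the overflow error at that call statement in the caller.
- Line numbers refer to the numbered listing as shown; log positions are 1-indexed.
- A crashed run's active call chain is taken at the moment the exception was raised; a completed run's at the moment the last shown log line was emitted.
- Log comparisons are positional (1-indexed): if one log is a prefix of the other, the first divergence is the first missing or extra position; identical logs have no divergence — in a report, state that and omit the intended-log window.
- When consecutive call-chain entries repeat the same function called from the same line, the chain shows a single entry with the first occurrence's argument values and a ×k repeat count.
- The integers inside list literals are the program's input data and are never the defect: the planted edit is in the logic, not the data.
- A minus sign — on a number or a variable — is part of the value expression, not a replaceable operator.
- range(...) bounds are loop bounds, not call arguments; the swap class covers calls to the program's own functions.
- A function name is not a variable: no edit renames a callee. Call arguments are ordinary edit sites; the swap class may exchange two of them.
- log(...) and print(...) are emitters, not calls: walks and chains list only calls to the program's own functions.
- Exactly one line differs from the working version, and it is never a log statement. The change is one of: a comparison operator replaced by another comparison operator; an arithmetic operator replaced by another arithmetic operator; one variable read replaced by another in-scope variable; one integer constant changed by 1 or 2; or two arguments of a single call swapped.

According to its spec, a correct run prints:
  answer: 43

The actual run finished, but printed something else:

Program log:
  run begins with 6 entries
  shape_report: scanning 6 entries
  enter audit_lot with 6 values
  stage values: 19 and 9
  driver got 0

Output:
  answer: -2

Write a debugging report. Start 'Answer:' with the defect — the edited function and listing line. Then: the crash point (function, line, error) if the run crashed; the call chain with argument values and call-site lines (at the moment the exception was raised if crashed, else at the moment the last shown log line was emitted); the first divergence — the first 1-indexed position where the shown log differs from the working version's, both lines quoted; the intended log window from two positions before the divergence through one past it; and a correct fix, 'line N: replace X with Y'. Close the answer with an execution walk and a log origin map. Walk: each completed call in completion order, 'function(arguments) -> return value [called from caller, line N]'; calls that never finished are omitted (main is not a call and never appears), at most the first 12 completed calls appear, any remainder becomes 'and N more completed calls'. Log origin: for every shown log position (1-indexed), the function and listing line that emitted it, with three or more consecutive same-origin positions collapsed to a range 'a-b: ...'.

Answer: the defect is in tally_events at line 2.
The tell: The earliest visible damage is log position 5 — 'driver got 0' rather than the intended 'level 9, partial 0'.
Call chain: main.
First divergence: position 5; shown 'driver got 0' vs intended 'level 9, partial 0'.
Intended log window:
  3: enter audit_lot with 6 values
  4: stage values: 19 and 9
  5: level 9, partial 0
  6: level 8, partial 9
Execution walk:
  audit_lot([-3, 8, -3, 10, 0, 7]) -> 19  [called from shape_report, line 16]
  tally_events(9, 0) -> 0  [called from shape_report, line 19]
  shape_report([-3, 8, -3, 10, 0, 7]) -> 0  [called from main, line 25]
Log origin:
  1 — main, line 24
  2 — shape_report, line 15
  3 — audit_lot, line 8
  4 — shape_report, line 18
  5 — main, line 26
A correct fix: line 2: replace `slot` with `acc`.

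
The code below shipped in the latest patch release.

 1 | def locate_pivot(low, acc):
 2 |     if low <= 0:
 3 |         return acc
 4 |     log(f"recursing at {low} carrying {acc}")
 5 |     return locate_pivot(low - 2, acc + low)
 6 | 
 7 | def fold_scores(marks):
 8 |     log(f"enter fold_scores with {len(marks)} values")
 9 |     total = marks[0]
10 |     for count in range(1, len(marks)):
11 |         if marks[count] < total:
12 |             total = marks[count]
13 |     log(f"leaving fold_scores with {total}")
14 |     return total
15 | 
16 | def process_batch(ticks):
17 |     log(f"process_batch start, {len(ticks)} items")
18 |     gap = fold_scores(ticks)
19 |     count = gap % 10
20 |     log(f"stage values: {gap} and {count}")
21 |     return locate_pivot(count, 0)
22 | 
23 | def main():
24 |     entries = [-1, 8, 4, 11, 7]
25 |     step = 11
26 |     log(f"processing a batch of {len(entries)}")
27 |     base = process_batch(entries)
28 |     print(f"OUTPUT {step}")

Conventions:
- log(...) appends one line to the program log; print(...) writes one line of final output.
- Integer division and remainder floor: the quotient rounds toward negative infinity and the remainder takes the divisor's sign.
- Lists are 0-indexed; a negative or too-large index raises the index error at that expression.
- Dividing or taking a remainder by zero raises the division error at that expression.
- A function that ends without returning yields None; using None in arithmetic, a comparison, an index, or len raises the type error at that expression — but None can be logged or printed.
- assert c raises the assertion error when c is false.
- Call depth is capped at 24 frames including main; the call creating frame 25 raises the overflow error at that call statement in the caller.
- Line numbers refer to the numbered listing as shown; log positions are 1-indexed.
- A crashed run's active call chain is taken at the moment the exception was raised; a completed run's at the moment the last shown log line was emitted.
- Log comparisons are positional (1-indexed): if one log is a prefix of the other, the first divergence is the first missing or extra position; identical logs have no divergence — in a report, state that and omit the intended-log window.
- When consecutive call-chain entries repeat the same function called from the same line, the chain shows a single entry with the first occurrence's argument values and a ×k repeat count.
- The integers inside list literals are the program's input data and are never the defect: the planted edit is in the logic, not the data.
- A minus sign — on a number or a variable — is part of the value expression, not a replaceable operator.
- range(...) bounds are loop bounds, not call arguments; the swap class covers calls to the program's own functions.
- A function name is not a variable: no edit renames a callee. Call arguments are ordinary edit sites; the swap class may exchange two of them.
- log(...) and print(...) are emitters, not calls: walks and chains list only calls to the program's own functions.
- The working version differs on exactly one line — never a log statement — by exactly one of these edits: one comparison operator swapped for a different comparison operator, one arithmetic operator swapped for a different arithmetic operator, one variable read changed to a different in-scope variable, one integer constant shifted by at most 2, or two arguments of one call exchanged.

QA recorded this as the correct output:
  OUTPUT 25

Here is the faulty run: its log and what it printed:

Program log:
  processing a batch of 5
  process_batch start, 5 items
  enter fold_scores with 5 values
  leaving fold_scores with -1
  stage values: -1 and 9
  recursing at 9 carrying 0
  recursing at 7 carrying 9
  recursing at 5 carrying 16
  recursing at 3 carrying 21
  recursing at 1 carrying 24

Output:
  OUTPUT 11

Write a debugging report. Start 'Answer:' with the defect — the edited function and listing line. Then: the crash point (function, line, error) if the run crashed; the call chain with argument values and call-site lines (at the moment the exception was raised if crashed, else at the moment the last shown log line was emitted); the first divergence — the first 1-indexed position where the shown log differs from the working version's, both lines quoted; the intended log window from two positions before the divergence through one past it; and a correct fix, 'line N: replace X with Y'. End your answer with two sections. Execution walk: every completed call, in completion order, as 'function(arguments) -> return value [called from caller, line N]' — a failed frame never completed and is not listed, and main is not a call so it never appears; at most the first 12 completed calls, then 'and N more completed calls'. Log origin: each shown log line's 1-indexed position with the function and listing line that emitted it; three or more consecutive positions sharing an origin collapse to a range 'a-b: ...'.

Answer: the defect is in main at line 28.
Key observation: The logs agree in full; only the final output differs.
Call chain: main -> process_batch([-1, 8, 4, 11, 7]) (called at line 27) -> locate_pivot(9, 0) (called at line 21) -> locate_pivot(7, 9) (called at line 5) ×4.
First divergence: none (the log streams are identical).
Execution walk:
  fold_scores([-1, 8, 4, 11, 7]) -> -1  [called from process_batch, line 18]
  locate_pivot(-1, 25) -> 25  [called from locate_pivot, line 5]
  locate_pivot(1, 24) -> 25  [called from locate_pivot, line 5]
  locate_pivot(3, 21) -> 25  [called from locate_pivot, line 5]
  locate_pivot(5, 16) -> 25  [called from locate_pivot, line 5]
  locate_pivot(7, 9) -> 25  [called from locate_pivot, line 5]
  locate_pivot(9, 0) -> 25  [called from process_batch, line 21]
  process_batch([-1, 8, 4, 11, 7]) -> 25  [called from main, line 27]
Log origins:
  1: logged in main at line 26
  2: logged in process_batch at line 17
  3: logged in fold_scores at line 8
  4: logged in fold_scores at line 13
  5: logged in process_batch at line 20
  6-10: logged in locate_pivot at line 4
A correct fix: line 28: replace `step` with `base`.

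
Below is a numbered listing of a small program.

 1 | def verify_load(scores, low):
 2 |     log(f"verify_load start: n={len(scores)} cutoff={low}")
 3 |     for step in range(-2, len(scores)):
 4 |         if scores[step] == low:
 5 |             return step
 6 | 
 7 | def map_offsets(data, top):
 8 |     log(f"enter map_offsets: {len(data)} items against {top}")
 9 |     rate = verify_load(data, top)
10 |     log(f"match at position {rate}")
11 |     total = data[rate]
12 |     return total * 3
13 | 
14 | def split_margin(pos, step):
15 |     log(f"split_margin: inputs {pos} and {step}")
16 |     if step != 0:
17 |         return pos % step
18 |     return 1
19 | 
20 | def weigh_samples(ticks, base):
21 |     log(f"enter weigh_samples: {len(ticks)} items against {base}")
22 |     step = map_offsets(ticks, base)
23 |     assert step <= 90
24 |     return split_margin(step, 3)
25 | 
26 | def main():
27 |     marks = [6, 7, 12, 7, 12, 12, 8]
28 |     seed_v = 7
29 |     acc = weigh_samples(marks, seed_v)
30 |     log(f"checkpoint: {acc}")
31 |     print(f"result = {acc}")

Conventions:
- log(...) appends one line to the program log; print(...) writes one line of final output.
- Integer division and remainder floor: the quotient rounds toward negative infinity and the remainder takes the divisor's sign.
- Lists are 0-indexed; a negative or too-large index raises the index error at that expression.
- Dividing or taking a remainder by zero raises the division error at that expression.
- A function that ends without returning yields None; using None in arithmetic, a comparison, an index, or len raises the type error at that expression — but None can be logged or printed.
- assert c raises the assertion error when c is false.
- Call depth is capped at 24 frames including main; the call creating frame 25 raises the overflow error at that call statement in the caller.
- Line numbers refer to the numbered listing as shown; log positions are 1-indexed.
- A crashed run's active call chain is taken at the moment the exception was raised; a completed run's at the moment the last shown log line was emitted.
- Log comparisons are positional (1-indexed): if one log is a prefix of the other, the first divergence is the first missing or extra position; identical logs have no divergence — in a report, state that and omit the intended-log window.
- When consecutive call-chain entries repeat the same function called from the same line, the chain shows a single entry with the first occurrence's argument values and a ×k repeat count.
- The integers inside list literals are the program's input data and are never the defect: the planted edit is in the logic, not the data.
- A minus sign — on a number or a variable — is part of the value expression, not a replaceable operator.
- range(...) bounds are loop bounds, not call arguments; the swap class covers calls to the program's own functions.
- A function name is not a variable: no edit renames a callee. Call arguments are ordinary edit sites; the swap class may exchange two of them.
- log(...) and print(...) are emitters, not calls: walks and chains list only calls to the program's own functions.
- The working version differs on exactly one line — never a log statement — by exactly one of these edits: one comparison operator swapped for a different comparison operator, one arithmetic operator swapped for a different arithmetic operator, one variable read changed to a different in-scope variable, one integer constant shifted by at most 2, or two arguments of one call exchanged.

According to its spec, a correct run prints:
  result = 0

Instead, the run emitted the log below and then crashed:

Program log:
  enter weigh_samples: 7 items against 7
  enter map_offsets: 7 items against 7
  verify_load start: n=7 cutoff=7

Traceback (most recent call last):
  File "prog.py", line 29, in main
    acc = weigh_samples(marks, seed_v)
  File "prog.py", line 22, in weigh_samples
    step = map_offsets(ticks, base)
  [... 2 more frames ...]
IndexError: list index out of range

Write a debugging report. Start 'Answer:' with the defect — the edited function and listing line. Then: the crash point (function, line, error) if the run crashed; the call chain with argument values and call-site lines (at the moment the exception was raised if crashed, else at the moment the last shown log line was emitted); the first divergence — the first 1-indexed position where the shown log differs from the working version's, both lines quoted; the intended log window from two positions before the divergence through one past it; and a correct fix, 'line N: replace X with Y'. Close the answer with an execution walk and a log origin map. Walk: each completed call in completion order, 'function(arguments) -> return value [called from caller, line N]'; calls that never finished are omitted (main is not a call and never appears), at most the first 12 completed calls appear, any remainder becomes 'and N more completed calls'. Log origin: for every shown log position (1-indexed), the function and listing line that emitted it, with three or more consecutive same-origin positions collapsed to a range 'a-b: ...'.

Answer: the defect is in verify_load at line 3.
Key observation: Only 3 log lines were emitted before the run died; the intended continuation was 'match at position 1'.
Crash: verify_load, line 4, IndexError.
Call chain: main -> weigh_samples([6, 7, 12, 7, 12, 12, 8], 7) (called at line 29) -> map_offsets([6, 7, 12, 7, 12, 12, 8], 7) (called at line 22) -> verify_load([6, 7, 12, 7, 12, 12, 8], 7) (called at line 9).
First divergence: position 4 — after 3 matching lines the faulty run goes silent; intended next line 'match at position 1'.
Intended log window:
  2: enter map_offsets: 7 items against 7
  3: verify_load start: n=7 cutoff=7
  4: match at position 1
  5: split_margin: inputs 21 and 3
Execution walk:
  (no call completed)
Log line origins:
  1: logged in weigh_samples at line 21
  2: logged in map_offsets at line 8
  3: logged in verify_load at line 2
A correct fix: line 3: replace `-2` with `0`.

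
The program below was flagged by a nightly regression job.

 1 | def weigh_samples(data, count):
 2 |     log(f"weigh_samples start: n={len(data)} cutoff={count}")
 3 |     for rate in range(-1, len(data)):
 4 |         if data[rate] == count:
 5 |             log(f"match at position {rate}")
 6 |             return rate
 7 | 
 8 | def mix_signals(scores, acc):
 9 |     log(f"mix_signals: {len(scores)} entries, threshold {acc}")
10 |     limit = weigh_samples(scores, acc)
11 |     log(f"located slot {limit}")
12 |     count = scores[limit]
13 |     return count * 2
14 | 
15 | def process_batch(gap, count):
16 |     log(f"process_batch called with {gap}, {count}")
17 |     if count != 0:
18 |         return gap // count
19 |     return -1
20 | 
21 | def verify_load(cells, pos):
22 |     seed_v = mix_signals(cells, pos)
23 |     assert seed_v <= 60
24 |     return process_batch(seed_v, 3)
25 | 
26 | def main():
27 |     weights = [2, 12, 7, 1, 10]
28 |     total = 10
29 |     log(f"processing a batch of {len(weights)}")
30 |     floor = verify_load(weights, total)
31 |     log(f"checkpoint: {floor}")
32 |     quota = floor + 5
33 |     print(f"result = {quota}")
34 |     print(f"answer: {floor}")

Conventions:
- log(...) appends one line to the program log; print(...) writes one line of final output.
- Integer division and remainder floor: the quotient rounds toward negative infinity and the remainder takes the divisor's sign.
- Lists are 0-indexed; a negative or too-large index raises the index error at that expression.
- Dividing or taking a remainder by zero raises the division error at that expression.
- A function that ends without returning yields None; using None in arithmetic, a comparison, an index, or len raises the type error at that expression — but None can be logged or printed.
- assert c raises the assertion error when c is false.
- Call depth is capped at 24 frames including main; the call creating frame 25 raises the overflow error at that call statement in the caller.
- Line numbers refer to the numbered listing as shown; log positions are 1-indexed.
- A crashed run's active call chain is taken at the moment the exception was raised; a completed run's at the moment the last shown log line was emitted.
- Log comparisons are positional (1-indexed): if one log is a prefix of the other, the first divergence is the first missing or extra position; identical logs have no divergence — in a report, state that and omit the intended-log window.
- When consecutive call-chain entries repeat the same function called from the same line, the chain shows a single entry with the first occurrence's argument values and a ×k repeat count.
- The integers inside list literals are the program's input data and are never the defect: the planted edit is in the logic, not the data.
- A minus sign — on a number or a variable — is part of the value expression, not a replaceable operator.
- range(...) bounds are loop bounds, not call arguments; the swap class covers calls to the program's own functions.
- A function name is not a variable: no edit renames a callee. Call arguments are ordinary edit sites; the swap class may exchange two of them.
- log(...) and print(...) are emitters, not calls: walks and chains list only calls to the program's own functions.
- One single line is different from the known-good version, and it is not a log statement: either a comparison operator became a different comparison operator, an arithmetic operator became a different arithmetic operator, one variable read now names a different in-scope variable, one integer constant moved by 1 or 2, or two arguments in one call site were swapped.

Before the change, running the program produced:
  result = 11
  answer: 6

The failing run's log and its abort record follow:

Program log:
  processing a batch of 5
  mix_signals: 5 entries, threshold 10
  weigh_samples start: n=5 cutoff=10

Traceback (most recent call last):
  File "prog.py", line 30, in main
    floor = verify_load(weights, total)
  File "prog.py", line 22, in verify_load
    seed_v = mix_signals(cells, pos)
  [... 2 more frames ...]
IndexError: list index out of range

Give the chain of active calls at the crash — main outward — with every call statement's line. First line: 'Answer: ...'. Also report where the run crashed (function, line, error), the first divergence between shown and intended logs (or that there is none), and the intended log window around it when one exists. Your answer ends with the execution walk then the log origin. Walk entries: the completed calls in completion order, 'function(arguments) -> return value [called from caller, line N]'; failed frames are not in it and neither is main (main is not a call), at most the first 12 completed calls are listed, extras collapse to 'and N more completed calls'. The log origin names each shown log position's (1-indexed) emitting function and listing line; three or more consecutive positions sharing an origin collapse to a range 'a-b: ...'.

Answer: main -> verify_load (called at line 30) -> mix_signals (called at line 22) -> weigh_samples (called at line 10).
The tell: Only 3 log lines were emitted before the run died; the intended continuation was 'match at position 4'.
Crash: weigh_samples, line 4, IndexError.
First divergence: position 4; the shown log stops at 3 lines while the working version next logs 'match at position 4'.
Intended log window:
  2: mix_signals: 5 entries, threshold 10
  3: weigh_samples start: n=5 cutoff=10
  4: match at position 4
  5: located slot 4
Execution walk:
  (no call completed)
Origin of each log line:
  1 — main, line 29
  2 — mix_signals, line 9
  3 — weigh_samples, line 2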